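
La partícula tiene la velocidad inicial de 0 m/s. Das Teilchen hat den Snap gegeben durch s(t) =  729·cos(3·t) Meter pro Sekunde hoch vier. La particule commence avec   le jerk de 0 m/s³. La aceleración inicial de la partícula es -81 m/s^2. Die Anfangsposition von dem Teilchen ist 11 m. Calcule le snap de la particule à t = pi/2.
Nous avons le snap s(t) = 729·cos(3·t). En substituant t = pi/2: s(pi/2) = 0.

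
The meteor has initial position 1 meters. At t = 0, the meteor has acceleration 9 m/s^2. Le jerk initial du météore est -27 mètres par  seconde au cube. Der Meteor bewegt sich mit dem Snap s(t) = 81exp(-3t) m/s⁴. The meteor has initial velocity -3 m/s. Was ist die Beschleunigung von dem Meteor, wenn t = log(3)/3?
Ausgehend von dem Snap s(t) = 81·exp(-3·t), nehmen wir 2 Integrale. Die Stammfunktion von dem Snap, mit j(0) = -27, ergibt den Ruck: j(t) = -27·exp(-3·t). Die Stammfunktion von dem Ruck, mit a(0) = 9, ergibt die Beschleunigung: a(t) = 9·exp(-3·t). Aus der Gleichung für die Beschleunigung a(t) = 9·exp(-3·t), setzen wir t = log(3)/3 ein und erhalten a = 3.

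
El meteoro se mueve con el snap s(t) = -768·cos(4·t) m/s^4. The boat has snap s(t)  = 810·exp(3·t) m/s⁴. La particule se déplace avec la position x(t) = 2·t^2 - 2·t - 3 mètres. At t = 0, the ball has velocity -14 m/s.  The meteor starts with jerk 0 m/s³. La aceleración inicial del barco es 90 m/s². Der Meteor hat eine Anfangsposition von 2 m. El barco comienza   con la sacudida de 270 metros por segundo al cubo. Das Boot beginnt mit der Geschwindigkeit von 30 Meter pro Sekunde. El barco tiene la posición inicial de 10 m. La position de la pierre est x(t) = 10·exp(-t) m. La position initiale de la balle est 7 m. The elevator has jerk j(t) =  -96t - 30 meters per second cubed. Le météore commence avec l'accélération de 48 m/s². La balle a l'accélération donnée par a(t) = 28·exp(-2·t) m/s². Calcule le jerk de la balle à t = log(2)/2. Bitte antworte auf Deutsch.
Um dies zu lösen, müssen wir 1 Ableitung unserer Gleichung für die Beschleunigung a(t) = 28·exp(-2·t) nehmen. Mit d/dt von a(t) finden wir j(t) = -56·exp(-2·t). Mit j(t) = -56·exp(-2·t) und Einsetzen von t = log(2)/2, finden wir j = -28.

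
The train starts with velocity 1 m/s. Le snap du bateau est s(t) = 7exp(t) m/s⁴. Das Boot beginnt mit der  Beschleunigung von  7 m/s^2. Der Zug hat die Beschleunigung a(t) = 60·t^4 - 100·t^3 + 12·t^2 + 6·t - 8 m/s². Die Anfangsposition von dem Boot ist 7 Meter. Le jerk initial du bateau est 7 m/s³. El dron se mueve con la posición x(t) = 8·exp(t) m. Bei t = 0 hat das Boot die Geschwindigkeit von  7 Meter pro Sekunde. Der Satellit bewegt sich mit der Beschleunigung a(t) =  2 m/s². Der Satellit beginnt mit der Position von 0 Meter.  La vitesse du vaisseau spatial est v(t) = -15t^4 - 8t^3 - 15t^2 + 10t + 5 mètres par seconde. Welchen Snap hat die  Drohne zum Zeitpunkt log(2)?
Wir müssen unsere Gleichung für die Position x(t) = 8·exp(t) 4-mal ableiten. Mit d/dt von x(t) finden wir v(t) = 8·exp(t). Mit d/dt von v(t) finden wir a(t) = 8·exp(t). Mit d/dt von a(t) finden wir j(t) = 8·exp(t). Mit d/dt von j(t) finden wir s(t) = 8·exp(t). Aus der Gleichung für den Snap s(t) = 8·exp(t), setzen wir t = log(2) ein und erhalten s = 16.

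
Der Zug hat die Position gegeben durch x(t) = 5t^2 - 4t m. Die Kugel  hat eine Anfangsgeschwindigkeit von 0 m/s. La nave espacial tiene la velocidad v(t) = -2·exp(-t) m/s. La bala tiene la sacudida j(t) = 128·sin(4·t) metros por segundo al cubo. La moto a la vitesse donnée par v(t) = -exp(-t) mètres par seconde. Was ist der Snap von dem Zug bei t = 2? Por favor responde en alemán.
Wir müssen unsere Gleichung für die Position x(t) = 5·t^2 - 4·t 4-mal ableiten. Mit d/dt von x(t) finden wir v(t) = 10·t - 4. Die Ableitung von der Geschwindigkeit ergibt die Beschleunigung: a(t) = 10. Durch Ableiten von der Beschleunigung erhalten wir den Ruck: j(t) = 0. Die Ableitung von dem Ruck ergibt den Snap: s(t) = 0. Mit s(t) = 0 und Einsetzen von t = 2, finden wir s = 0.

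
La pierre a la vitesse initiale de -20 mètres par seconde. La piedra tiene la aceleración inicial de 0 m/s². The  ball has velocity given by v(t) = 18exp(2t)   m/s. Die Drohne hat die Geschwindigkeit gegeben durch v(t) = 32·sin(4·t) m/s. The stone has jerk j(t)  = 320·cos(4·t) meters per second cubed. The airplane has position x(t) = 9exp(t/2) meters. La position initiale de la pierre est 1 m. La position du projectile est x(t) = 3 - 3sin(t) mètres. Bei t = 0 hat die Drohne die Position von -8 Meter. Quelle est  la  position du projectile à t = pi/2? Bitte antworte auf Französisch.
Nous avons la position x(t) = 3 - 3·sin(t). En substituant t = pi/2: x(pi/2) = 0.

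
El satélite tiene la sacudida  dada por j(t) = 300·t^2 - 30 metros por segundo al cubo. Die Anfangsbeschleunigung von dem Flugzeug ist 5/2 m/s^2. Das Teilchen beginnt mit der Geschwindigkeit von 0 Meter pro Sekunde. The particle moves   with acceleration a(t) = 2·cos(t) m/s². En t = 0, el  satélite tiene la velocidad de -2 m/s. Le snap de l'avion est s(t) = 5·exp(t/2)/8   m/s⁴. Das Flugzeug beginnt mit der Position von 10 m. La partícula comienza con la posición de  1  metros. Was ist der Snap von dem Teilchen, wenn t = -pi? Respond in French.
Nous devons dériver notre équation de l'accélération a(t) = 2·cos(t) 2 fois. En prenant d/dt de a(t), nous trouvons j(t) = -2·sin(t). En prenant d/dt de j(t), nous trouvons s(t) = -2·cos(t). En utilisant s(t) = -2·cos(t) et en substituant t = -pi, nous trouvons s = 2.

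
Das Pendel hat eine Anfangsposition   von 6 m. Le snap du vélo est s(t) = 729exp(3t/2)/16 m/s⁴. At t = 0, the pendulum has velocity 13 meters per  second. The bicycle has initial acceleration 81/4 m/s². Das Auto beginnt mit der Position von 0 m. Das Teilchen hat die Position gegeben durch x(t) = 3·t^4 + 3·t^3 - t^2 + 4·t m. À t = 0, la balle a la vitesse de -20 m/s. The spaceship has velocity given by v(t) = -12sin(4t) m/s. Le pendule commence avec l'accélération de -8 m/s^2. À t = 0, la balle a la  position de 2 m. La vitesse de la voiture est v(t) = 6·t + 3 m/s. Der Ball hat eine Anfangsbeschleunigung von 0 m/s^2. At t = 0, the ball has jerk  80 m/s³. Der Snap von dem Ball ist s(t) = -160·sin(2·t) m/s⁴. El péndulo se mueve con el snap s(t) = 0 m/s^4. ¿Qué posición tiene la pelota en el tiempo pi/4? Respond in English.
Starting from snap s(t) = -160·sin(2·t), we take 4 antiderivatives. Taking ∫s(t)dt and applying j(0) = 80, we find j(t) = 80·cos(2·t). Integrating jerk and using the initial condition a(0) = 0, we get a(t) = 40·sin(2·t). Integrating acceleration and using the initial condition v(0) = -20, we get v(t) = -20·cos(2·t). The integral of velocity, with x(0) = 2, gives position: x(t) = 2 - 10·sin(2·t). From the given position equation x(t) = 2 - 10·sin(2·t), we substitute t = pi/4 to get x = -8.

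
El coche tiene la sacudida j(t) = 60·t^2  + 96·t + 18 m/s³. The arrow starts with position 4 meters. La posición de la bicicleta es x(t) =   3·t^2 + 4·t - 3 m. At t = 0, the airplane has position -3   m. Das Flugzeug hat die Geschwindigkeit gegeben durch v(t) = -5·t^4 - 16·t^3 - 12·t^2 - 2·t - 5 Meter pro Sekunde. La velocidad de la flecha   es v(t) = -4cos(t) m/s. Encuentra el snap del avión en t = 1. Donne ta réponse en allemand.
Um dies zu lösen, müssen wir 3 Ableitungen unserer Gleichung für die Geschwindigkeit v(t) = -5·t^4 - 16·t^3 - 12·t^2 - 2·t - 5 nehmen. Die Ableitung von der Geschwindigkeit ergibt die Beschleunigung: a(t) = -20·t^3 - 48·t^2 - 24·t - 2. Mit d/dt von a(t) finden wir j(t) = -60·t^2 - 96·t - 24. Durch Ableiten von dem Ruck erhalten wir den Snap: s(t) = -120·t - 96. Mit s(t) = -120·t - 96 und Einsetzen von t = 1, finden wir s = -216.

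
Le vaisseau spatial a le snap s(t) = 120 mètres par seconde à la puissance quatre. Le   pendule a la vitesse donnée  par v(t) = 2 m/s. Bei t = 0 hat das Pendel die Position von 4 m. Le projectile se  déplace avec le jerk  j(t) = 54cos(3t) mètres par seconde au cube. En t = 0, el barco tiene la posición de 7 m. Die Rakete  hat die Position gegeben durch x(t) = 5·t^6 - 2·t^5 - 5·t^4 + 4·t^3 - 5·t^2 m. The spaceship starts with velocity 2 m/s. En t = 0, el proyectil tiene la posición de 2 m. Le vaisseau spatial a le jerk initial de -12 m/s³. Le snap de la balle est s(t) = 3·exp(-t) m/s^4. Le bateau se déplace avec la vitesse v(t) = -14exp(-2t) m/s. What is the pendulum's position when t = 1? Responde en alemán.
Ausgehend von der Geschwindigkeit v(t) = 2, nehmen wir 1 Integral. Das Integral von der Geschwindigkeit ist die Position. Mit x(0) = 4 erhalten wir x(t) = 2·t + 4. Wir haben die Position x(t) = 2·t + 4. Durch Einsetzen von t = 1: x(1) = 6.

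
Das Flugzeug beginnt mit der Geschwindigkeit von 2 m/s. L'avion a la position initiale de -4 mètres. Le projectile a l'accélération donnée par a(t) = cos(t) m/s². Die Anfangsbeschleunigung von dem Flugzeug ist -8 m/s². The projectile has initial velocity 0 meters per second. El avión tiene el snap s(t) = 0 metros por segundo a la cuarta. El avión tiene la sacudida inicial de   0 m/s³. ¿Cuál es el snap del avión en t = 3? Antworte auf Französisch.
En utilisant s(t) = 0 et en substituant t = 3, nous trouvons s = 0.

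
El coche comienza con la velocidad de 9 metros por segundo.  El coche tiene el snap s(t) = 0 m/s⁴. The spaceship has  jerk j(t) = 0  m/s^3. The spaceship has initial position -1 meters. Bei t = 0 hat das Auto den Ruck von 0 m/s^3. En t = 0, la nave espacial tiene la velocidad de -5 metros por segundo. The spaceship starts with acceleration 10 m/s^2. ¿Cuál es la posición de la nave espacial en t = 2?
Partiendo de la sacudida j(t) = 0, tomamos 3 antiderivadas. Tomando ∫j(t)dt y aplicando a(0) = 10, encontramos a(t) = 10. Tomando ∫a(t)dt y aplicando v(0) = -5, encontramos v(t) = 10·t - 5. Integrando la velocidad y usando la condición inicial x(0) = -1, obtenemos x(t) = 5·t^2 - 5·t - 1. De la ecuación de la posición x(t) = 5·t^2 - 5·t - 1, sustituimos t = 2 para obtener x = 9.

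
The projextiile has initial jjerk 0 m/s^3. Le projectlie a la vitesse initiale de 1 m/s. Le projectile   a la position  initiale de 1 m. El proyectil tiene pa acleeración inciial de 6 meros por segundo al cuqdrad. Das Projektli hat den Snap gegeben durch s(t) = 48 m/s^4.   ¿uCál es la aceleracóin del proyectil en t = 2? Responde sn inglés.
We need to integrate our snap equation s(t) = 48 2 times. Integrating snap and using the initial condition j(0) = 0, we get j(t) = 48·t. The integral of jerk is acceleration. Using a(0) = 6, we get a(t) = 24·t^2 + 6. Using a(t) = 24·t^2 + 6 and substituting t = 2, we find a = 102.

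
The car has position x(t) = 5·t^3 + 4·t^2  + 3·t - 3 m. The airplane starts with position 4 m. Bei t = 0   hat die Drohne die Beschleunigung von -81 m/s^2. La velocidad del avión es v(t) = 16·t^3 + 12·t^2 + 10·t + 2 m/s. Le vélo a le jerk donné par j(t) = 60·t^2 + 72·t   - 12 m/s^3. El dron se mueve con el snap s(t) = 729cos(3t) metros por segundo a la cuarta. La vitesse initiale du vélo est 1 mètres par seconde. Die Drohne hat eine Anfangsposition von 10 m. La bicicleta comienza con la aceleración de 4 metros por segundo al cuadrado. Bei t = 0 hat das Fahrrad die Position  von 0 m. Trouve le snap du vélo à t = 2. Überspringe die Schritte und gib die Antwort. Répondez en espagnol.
En t = 2, s = 312.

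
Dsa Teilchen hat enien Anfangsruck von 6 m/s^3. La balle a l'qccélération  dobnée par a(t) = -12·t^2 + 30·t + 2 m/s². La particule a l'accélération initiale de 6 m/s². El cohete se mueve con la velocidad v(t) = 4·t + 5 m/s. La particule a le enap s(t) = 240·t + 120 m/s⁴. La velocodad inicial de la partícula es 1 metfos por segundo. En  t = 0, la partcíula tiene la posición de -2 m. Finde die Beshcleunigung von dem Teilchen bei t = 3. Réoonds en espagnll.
Debemos encontrar la antiderivada de nuestra ecuación del snap s(t) = 240·t + 120 2 veces. Integrando el snap y usando la condición inicial j(0) = 6, obtenemos j(t) = 120·t^2 + 120·t + 6. La integral de la sacudida es la aceleración. Usando a(0) = 6, obtenemos a(t) = 40·t^3 + 60·t^2 + 6·t + 6. Tenemos la aceleración a(t) = 40·t^3 + 60·t^2 + 6·t + 6. Sustituyendo t = 3: a(3) = 1644.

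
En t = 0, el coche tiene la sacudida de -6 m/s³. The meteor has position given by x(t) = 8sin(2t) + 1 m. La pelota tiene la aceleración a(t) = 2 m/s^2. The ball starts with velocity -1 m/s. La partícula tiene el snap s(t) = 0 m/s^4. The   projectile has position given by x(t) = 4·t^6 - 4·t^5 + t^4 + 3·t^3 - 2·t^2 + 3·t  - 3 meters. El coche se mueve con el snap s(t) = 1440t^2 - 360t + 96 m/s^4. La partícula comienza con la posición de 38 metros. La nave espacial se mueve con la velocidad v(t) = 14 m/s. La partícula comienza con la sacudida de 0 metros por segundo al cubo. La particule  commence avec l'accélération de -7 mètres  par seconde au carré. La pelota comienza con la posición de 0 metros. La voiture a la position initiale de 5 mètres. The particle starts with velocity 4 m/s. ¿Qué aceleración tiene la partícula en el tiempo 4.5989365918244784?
Necesitamos integrar nuestra ecuación del snap s(t) = 0 2 veces. Tomando ∫s(t)dt y aplicando j(0) = 0, encontramos j(t) = 0. La antiderivada de la sacudida, con a(0) = -7, da la aceleración: a(t) = -7. Tenemos la aceleración a(t) = -7. Sustituyendo t = 4.5989365918244784: a(4.5989365918244784) = -7.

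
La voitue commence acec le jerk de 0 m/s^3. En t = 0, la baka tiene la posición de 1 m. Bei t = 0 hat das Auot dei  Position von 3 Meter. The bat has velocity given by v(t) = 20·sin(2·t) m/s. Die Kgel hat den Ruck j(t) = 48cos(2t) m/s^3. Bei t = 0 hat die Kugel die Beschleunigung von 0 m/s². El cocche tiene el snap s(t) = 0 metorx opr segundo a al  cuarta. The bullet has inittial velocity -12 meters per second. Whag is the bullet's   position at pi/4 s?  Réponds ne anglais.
Starting from jerk j(t) = 48·cos(2·t), we take 3 integrals. The antiderivative of jerk, with a(0) = 0, gives acceleration: a(t) = 24·sin(2·t). The integral of acceleration is velocity. Using v(0) = -12, we get v(t) = -12·cos(2·t). The antiderivative of velocity is position. Using x(0) = 1, we get x(t) = 1 - 6·sin(2·t). Using x(t) = 1 - 6·sin(2·t) and substituting t = pi/4, we find x = -5.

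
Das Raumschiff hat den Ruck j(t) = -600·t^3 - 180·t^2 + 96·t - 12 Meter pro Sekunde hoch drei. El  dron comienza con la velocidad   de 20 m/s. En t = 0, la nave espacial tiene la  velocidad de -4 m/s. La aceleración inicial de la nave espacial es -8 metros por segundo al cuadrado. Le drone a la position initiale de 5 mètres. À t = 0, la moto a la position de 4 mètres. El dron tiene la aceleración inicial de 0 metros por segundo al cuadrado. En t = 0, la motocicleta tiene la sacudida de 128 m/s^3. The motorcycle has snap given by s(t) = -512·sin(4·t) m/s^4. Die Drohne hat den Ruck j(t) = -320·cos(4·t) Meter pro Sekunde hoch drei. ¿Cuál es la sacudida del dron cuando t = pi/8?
De la ecuación de la sacudida j(t) = -320·cos(4·t), sustituimos t = pi/8 para obtener j = 0.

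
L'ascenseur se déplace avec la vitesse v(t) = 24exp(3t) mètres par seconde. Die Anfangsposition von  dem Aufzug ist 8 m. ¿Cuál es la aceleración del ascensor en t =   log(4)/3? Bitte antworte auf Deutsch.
Um dies zu lösen, müssen wir 1 Ableitung unserer Gleichung für die Geschwindigkeit v(t) = 24·exp(3·t) nehmen. Durch Ableiten von der Geschwindigkeit erhalten wir die Beschleunigung: a(t) = 72·exp(3·t). Mit a(t) = 72·exp(3·t) und Einsetzen von t = log(4)/3, finden wir a = 288.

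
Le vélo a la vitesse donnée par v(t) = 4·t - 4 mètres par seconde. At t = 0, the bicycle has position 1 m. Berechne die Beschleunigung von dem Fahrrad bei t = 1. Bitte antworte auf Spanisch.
Para resolver esto, necesitamos tomar 1 derivada de nuestra ecuación de la velocidad v(t) = 4·t - 4. Tomando d/dt de v(t), encontramos a(t) = 4. Usando a(t) = 4 y sustituyendo t = 1, encontramos a = 4.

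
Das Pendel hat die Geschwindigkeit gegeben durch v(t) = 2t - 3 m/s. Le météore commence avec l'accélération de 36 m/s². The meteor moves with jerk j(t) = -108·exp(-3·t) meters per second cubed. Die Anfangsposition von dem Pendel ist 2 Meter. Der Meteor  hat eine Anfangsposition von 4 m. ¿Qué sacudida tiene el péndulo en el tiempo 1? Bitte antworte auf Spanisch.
Partiendo de la velocidad v(t) = 2·t - 3, tomamos 2 derivadas. La derivada de la velocidad da la aceleración: a(t) = 2. Tomando d/dt de a(t), encontramos j(t) = 0. De la ecuación de la sacudida j(t) = 0, sustituimos t = 1 para obtener j = 0.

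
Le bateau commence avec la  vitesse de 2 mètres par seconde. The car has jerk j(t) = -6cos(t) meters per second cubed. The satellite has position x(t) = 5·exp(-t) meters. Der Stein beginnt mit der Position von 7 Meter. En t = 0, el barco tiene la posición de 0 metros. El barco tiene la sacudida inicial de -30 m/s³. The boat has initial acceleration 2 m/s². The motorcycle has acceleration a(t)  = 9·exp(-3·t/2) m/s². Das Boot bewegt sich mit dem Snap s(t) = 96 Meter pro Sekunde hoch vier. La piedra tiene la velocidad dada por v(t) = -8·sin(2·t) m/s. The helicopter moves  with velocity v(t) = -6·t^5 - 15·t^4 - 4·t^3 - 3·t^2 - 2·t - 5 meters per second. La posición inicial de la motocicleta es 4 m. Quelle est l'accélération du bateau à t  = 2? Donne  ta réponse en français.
Nous devons trouver l'intégrale de notre équation du snap s(t) = 96 2 fois. En prenant ∫s(t)dt et en appliquant j(0) = -30, nous trouvons j(t) = 96·t - 30. L'intégrale du jerk, avec a(0) = 2, donne l'accélération: a(t) = 48·t^2 - 30·t + 2. Nous avons l'accélération a(t) = 48·t^2 - 30·t + 2. En substituant t = 2: a(2) = 134.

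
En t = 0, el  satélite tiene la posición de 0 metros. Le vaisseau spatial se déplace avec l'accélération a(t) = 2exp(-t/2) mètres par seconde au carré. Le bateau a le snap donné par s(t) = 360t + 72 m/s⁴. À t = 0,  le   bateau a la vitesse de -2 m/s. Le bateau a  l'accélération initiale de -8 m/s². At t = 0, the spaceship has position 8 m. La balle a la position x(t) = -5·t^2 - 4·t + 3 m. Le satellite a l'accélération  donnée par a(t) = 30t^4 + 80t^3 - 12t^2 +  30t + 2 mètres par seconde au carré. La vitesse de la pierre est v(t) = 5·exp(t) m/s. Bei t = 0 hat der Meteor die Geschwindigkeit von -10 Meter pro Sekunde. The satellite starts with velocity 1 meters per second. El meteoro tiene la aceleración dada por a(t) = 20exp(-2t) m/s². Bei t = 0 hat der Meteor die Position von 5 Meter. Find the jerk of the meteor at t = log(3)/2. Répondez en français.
Nous devons dériver notre équation de l'accélération a(t) = 20·exp(-2·t) 1 fois. La dérivée de l'accélération donne le jerk: j(t) = -40·exp(-2·t). En utilisant j(t) = -40·exp(-2·t) et en substituant t = log(3)/2, nous trouvons j = -40/3.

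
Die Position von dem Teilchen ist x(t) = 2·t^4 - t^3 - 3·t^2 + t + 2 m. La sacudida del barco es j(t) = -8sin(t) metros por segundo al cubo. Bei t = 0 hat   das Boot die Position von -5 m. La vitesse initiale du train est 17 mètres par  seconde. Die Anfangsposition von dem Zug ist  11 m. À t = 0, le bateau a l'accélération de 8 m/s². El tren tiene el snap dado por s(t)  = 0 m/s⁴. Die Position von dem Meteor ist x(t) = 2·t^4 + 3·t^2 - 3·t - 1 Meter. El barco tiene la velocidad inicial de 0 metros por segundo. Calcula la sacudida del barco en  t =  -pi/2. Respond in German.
Mit j(t) = -8·sin(t) und Einsetzen von t = -pi/2, finden wir j = 8.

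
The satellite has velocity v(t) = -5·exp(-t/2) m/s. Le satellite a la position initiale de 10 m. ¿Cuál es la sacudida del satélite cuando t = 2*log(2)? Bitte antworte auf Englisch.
We must differentiate our velocity equation v(t) = -5·exp(-t/2) 2 times. The derivative of velocity gives acceleration: a(t) = 5·exp(-t/2)/2. Differentiating acceleration, we get jerk: j(t) = -5·exp(-t/2)/4. Using j(t) = -5·exp(-t/2)/4 and substituting t = 2*log(2), we find j = -5/8.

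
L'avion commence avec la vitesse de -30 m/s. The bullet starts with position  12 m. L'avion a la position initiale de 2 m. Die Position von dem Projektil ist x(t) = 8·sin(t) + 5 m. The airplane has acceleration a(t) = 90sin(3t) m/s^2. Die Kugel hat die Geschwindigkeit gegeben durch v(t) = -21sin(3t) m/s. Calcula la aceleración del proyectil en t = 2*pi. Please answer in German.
Um dies zu lösen, müssen wir 2 Ableitungen unserer Gleichung für die Position x(t) = 8·sin(t) + 5 nehmen. Durch Ableiten von der Position erhalten wir die Geschwindigkeit: v(t) = 8·cos(t). Mit d/dt von v(t) finden wir a(t) = -8·sin(t). Wir haben die Beschleunigung a(t) = -8·sin(t). Durch Einsetzen von t = 2*pi: a(2*pi) = 0.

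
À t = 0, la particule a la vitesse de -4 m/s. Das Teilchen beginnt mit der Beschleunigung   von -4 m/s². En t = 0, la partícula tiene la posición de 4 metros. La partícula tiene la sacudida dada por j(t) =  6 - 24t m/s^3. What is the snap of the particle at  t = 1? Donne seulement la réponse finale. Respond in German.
Bei t = 1, s = -24.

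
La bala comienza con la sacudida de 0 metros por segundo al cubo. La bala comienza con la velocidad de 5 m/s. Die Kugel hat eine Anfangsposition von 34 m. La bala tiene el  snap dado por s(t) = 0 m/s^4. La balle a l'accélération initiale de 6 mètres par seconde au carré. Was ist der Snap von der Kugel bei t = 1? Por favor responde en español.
Tenemos el snap s(t) = 0. Sustituyendo t = 1: s(1) = 0.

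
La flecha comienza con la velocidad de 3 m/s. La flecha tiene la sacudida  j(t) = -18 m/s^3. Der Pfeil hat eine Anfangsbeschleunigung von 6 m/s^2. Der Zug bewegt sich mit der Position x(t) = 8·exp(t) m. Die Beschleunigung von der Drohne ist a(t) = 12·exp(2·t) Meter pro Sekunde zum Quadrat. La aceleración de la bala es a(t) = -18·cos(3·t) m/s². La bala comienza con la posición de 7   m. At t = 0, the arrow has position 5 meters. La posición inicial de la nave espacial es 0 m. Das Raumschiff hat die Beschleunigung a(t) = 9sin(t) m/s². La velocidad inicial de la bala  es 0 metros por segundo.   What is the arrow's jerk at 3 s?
From the given jerk equation j(t) = -18, we substitute t = 3 to get j = -18.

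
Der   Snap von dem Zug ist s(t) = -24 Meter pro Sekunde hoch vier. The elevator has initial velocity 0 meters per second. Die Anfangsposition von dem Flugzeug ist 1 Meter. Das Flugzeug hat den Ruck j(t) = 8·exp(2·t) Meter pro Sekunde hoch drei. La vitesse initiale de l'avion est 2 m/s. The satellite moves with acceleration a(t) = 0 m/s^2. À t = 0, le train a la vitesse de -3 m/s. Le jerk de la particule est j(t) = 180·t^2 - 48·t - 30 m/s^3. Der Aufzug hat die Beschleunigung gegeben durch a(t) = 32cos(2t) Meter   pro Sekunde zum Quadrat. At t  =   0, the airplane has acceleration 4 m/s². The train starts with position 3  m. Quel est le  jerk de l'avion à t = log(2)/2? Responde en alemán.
Wir haben den Ruck j(t) = 8·exp(2·t). Durch Einsetzen von t = log(2)/2: j(log(2)/2) = 16.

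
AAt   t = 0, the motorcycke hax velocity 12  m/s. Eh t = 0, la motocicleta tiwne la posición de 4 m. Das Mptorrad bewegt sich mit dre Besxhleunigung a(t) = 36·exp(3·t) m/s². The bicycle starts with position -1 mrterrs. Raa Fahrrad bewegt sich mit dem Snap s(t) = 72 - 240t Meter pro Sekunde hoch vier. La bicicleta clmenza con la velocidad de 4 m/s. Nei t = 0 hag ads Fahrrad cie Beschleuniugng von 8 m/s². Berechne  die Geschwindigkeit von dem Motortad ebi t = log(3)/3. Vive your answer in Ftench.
Nous devons trouver l'intégrale de notre équation de l'accélération a(t) = 36·exp(3·t) 1 fois. L'intégrale de l'accélération, avec v(0) = 12, donne la vitesse: v(t) = 12·exp(3·t). De l'équation de la vitesse v(t) = 12·exp(3·t), nous substituons t = log(3)/3 pour obtenir v = 36.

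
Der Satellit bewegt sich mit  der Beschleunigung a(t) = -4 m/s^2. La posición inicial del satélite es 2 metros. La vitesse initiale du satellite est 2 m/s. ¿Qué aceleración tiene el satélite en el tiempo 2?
De la ecuación de la aceleración a(t) = -4, sustituimos t = 2 para obtener a = -4.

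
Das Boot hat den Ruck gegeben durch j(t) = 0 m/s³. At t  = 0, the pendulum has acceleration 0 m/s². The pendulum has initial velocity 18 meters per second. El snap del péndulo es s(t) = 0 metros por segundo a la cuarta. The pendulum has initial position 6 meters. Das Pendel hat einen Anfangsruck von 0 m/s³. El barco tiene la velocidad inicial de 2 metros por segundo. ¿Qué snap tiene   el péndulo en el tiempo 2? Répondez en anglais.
We have snap s(t) = 0. Substituting t = 2: s(2) = 0.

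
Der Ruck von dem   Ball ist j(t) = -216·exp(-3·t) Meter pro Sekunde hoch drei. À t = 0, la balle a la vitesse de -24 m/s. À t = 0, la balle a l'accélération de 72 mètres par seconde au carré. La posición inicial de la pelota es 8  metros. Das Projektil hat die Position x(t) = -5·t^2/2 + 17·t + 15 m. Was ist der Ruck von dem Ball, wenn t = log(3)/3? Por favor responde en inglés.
From the given jerk equation j(t) = -216·exp(-3·t), we substitute t = log(3)/3 to get j = -72.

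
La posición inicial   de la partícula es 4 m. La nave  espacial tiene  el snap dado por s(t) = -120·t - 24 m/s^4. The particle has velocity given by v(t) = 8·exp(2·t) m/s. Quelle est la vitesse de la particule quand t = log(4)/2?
Nous avons la vitesse v(t) = 8·exp(2·t). En substituant t = log(4)/2: v(log(4)/2) = 32.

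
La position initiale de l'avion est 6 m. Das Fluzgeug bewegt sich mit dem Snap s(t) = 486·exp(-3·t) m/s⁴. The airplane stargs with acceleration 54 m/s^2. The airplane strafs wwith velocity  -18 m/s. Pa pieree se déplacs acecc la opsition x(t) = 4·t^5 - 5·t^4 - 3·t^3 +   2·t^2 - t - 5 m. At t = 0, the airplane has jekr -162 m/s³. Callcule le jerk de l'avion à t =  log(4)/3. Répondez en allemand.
Wir müssen die Stammfunktion unserer Gleichung für den Snap s(t) = 486·exp(-3·t) 1-mal finden. Mit ∫s(t)dt und Anwendung von j(0) = -162, finden wir j(t) = -162·exp(-3·t). Wir haben den Ruck j(t) = -162·exp(-3·t). Durch Einsetzen von t = log(4)/3: j(log(4)/3) = -81/2.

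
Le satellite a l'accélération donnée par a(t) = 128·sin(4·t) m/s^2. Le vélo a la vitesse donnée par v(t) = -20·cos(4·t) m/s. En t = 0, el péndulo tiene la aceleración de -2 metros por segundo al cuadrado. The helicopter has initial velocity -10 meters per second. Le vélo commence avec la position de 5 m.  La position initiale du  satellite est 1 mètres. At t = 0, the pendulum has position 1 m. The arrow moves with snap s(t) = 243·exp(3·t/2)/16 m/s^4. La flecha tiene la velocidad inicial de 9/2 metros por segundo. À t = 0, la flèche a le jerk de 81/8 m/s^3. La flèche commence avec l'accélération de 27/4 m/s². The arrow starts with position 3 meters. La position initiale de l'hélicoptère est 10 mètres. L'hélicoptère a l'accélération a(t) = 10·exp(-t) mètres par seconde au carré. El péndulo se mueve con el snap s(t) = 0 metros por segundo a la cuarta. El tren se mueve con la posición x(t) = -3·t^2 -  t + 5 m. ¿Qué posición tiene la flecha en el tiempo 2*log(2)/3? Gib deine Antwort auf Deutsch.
Wir müssen unsere Gleichung für den Snap s(t) = 243·exp(3·t/2)/16 4-mal integrieren. Das Integral von dem Snap ist der Ruck. Mit j(0) = 81/8 erhalten wir j(t) = 81·exp(3·t/2)/8. Mit ∫j(t)dt und Anwendung von a(0) = 27/4, finden wir a(t) = 27·exp(3·t/2)/4. Durch Integration von der Beschleunigung und Verwendung der Anfangsbedingung v(0) = 9/2, erhalten wir v(t) = 9·exp(3·t/2)/2. Durch Integration von der Geschwindigkeit und Verwendung der Anfangsbedingung x(0) = 3, erhalten wir x(t) = 3·exp(3·t/2). Mit x(t) = 3·exp(3·t/2) und Einsetzen von t = 2*log(2)/3, finden wir x = 6.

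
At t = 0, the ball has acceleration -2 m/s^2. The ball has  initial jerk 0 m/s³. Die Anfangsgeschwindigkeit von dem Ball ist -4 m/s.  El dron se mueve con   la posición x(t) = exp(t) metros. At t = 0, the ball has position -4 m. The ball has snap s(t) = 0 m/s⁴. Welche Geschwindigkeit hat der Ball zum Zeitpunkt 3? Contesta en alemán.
Ausgehend von dem Snap s(t) = 0, nehmen wir 3 Stammfunktionen. Durch Integration von dem Snap und Verwendung der Anfangsbedingung j(0) = 0, erhalten wir j(t) = 0. Das Integral von dem Ruck, mit a(0) = -2, ergibt die Beschleunigung: a(t) = -2. Durch Integration von der Beschleunigung und Verwendung der Anfangsbedingung v(0) = -4, erhalten wir v(t) = -2·t - 4. Aus der Gleichung für die Geschwindigkeit v(t) = -2·t - 4, setzen wir t = 3 ein und erhalten v = -10.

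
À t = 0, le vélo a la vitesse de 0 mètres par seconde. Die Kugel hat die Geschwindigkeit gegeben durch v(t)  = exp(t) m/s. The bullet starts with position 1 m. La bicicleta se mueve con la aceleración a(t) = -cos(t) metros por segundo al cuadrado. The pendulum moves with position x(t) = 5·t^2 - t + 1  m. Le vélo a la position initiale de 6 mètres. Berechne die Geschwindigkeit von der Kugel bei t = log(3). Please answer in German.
Mit v(t) = exp(t) und Einsetzen von t = log(3), finden wir v = 3.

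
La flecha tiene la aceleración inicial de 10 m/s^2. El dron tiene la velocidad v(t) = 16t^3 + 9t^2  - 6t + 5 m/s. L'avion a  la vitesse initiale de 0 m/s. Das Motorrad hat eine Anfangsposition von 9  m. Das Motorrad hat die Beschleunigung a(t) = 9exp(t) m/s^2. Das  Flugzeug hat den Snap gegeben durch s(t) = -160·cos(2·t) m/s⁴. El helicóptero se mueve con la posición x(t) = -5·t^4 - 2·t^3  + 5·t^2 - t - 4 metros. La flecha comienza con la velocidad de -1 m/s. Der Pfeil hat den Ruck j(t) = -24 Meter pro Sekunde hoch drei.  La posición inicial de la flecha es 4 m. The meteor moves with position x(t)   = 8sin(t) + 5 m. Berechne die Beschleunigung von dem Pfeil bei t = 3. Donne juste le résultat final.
a(3) = -62.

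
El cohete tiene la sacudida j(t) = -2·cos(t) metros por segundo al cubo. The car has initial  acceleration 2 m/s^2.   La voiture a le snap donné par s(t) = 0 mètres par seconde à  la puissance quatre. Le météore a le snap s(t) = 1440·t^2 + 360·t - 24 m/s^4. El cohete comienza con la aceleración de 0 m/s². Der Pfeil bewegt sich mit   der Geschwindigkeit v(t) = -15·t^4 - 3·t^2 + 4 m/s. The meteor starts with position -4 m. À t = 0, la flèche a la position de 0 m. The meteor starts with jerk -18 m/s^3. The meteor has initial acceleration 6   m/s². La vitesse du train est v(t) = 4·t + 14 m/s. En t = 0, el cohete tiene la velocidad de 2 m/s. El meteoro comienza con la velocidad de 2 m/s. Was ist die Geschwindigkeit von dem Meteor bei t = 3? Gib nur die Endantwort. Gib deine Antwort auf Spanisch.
La respuesta es 6878.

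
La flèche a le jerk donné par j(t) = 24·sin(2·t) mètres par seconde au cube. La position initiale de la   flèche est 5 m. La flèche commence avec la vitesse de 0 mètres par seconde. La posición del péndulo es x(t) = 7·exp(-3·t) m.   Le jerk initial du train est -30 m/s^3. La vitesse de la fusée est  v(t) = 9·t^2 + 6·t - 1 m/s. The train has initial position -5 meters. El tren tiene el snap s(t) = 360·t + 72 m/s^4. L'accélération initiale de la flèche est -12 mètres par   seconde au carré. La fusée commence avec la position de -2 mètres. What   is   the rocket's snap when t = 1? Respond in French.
Nous devons dériver notre équation de la vitesse v(t) = 9·t^2 + 6·t - 1 3 fois. La dérivée de la vitesse donne l'accélération: a(t) = 18·t + 6. En dérivant l'accélération, nous obtenons le jerk: j(t) = 18. En prenant d/dt de j(t), nous trouvons s(t) = 0. De l'équation du snap s(t) = 0, nous substituons t = 1 pour obtenir s = 0.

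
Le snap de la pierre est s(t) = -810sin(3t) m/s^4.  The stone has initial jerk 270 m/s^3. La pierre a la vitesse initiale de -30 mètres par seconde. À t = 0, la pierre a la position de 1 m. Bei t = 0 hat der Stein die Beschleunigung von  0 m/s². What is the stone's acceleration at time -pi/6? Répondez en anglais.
To find the answer, we compute 2 antiderivatives of s(t) = -810·sin(3·t). The integral of snap is jerk. Using j(0) = 270, we get j(t) = 270·cos(3·t). Integrating jerk and using the initial condition a(0) = 0, we get a(t) = 90·sin(3·t). From the given acceleration equation a(t) = 90·sin(3·t), we substitute t = -pi/6 to get a = -90.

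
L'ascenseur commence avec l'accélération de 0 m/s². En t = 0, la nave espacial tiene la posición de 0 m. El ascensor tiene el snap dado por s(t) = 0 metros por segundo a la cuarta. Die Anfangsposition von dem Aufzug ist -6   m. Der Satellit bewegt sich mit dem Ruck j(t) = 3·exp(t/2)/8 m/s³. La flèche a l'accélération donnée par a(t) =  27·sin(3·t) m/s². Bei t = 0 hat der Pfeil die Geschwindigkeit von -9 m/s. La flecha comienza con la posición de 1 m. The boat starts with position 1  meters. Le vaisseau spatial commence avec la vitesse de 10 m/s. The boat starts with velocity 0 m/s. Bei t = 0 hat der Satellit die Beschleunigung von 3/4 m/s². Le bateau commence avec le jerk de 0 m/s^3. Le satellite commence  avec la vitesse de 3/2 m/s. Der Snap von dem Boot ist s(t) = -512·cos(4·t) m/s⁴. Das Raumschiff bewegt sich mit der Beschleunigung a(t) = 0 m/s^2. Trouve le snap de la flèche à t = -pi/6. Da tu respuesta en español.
Debemos derivar nuestra ecuación de la aceleración a(t) = 27·sin(3·t) 2 veces. La derivada de la aceleración da la sacudida: j(t) = 81·cos(3·t). Tomando d/dt de j(t), encontramos s(t) = -243·sin(3·t). De la ecuación del snap s(t) = -243·sin(3·t), sustituimos t = -pi/6 para obtener s = 243.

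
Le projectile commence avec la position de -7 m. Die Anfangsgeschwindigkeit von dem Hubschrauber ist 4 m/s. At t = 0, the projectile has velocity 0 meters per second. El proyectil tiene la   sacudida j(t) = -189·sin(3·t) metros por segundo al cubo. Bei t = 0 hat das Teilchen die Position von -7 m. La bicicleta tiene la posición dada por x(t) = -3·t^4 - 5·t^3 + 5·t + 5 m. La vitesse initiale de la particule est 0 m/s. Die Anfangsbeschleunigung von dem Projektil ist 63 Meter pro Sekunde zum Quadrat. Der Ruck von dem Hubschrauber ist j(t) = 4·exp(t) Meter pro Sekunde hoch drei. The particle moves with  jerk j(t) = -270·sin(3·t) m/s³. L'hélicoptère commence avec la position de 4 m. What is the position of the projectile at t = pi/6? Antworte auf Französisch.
En partant du jerk j(t) = -189·sin(3·t), nous prenons 3 intégrales. En intégrant le jerk et en utilisant la condition initiale a(0) = 63, nous obtenons a(t) = 63·cos(3·t). En prenant ∫a(t)dt et en appliquant v(0) = 0, nous trouvons v(t) = 21·sin(3·t). La primitive de la vitesse est la position. En utilisant x(0) = -7, nous obtenons x(t) = -7·cos(3·t). En utilisant x(t) = -7·cos(3·t) et en substituant t = pi/6, nous trouvons x = 0.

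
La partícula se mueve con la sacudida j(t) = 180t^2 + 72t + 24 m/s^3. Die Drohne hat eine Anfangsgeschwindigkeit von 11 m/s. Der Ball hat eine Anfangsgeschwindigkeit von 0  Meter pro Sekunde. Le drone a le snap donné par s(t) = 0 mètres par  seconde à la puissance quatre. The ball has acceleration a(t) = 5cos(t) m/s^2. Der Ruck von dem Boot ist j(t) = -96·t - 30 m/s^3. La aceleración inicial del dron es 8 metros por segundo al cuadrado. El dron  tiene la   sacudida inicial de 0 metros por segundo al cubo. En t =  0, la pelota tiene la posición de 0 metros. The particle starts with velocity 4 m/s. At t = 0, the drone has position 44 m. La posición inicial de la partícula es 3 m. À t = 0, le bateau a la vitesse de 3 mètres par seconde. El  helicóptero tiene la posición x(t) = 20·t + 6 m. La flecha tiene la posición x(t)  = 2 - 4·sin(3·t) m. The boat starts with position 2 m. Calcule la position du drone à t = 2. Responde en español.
Debemos encontrar la integral de nuestra ecuación del snap s(t) = 0 4 veces. Integrando el snap y usando la condición inicial j(0) = 0, obtenemos j(t) = 0. La integral de la sacudida, con a(0) = 8, da la aceleración: a(t) = 8. La antiderivada de la aceleración, con v(0) = 11, da la velocidad: v(t) = 8·t + 11. Tomando ∫v(t)dt y aplicando x(0) = 44, encontramos x(t) = 4·t^2 + 11·t + 44. Usando x(t) = 4·t^2 + 11·t + 44 y sustituyendo t = 2, encontramos x = 82.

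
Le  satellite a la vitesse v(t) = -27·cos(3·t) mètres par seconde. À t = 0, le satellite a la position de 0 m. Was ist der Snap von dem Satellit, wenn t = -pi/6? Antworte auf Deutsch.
Ausgehend von der Geschwindigkeit v(t) = -27·cos(3·t), nehmen wir 3 Ableitungen. Die Ableitung von der Geschwindigkeit ergibt die Beschleunigung: a(t) = 81·sin(3·t). Mit d/dt von a(t) finden wir j(t) = 243·cos(3·t). Durch Ableiten von dem Ruck erhalten wir den Snap: s(t) = -729·sin(3·t). Aus der Gleichung für den Snap s(t) = -729·sin(3·t), setzen wir t = -pi/6 ein und erhalten s = 729.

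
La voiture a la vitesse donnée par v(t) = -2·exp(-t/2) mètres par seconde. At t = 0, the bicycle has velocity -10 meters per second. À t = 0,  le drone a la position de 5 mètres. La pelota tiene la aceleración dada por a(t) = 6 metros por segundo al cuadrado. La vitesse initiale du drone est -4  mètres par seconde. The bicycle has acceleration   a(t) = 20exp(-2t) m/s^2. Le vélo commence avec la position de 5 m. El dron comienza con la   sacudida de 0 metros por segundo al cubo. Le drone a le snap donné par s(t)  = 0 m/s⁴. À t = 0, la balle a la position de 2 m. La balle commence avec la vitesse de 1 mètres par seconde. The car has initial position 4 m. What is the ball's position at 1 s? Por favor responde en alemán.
Ausgehend von der Beschleunigung a(t) = 6, nehmen wir 2 Stammfunktionen. Mit ∫a(t)dt und Anwendung von v(0) = 1, finden wir v(t) = 6·t + 1. Durch Integration von der Geschwindigkeit und Verwendung der Anfangsbedingung x(0) = 2, erhalten wir x(t) = 3·t^2 + t + 2. Mit x(t) = 3·t^2 + t + 2 und Einsetzen von t = 1, finden wir x = 6.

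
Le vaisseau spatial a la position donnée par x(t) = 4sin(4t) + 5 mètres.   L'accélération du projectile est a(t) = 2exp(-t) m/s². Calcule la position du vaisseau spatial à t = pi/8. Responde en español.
Tenemos la posición x(t) = 4·sin(4·t) + 5. Sustituyendo t = pi/8: x(pi/8) = 9.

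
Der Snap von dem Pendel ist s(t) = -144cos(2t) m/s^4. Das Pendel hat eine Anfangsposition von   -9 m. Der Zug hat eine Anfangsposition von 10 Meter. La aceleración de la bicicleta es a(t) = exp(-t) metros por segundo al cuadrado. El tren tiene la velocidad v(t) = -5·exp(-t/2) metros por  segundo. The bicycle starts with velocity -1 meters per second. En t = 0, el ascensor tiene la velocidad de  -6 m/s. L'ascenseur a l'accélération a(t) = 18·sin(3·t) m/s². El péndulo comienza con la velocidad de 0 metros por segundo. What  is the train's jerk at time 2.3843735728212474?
We must differentiate our velocity equation v(t) = -5·exp(-t/2) 2 times. Differentiating velocity, we get acceleration: a(t) = 5·exp(-t/2)/2. The derivative of acceleration gives jerk: j(t) = -5·exp(-t/2)/4. We have jerk j(t) = -5·exp(-t/2)/4. Substituting t = 2.3843735728212474: j(2.3843735728212474) = -0.379445905011281.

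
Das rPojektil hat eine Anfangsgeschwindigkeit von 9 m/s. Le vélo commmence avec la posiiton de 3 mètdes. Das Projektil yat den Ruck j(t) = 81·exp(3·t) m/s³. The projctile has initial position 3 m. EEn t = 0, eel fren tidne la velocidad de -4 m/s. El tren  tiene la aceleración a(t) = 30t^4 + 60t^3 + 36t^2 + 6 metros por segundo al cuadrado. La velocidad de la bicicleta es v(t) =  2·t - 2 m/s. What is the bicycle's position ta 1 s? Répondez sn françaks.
Nous devons trouver la primitive de notre équation de la vitesse v(t) = 2·t - 2 1 fois. En intégrant la vitesse et en utilisant la condition initiale x(0) = 3, nous obtenons x(t) = t^2 - 2·t + 3. De l'équation de la position x(t) = t^2 - 2·t + 3, nous substituons t = 1 pour obtenir x = 2.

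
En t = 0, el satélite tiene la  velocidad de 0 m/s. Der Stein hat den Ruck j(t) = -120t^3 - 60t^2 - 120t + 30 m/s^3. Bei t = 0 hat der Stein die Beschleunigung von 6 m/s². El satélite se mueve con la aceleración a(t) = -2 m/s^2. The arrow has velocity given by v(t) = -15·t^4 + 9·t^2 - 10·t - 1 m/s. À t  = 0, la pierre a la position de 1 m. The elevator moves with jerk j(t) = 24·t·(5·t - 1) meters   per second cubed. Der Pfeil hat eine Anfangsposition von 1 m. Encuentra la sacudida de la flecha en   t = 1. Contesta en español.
Para resolver esto, necesitamos tomar 2 derivadas de nuestra ecuación de la velocidad v(t) = -15·t^4 + 9·t^2 - 10·t - 1. La derivada de la velocidad da la aceleración: a(t) = -60·t^3 + 18·t - 10. La derivada de la aceleración da la sacudida: j(t) = 18 - 180·t^2. Tenemos la sacudida j(t) = 18 - 180·t^2. Sustituyendo t = 1: j(1) = -162.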